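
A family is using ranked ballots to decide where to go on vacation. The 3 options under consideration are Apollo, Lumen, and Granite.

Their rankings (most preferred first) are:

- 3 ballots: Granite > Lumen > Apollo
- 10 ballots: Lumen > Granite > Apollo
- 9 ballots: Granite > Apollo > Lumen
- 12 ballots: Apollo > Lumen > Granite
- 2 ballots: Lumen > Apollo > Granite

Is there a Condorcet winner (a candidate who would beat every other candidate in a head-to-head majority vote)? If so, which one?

No Condorcet winner

Head-to-head results (36 voters total):
Apollo vs Lumen: Apollo wins 21–15.
Apollo vs Granite: Granite wins 22–14.
Lumen vs Granite: Lumen wins 24–12.
No candidate beats all others: Apollo beats Lumen beats Granite beats Apollo, a majority cycle.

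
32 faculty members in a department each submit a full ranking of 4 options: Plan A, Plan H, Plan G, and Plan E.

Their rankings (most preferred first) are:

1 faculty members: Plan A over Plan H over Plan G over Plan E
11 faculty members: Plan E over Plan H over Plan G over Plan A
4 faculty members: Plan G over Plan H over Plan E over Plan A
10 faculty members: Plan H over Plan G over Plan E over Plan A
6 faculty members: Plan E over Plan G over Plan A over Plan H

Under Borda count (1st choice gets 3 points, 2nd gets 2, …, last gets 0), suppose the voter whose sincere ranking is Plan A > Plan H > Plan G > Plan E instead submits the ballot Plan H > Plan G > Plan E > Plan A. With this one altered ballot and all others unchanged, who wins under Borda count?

Borda totals with the altered ballot: Plan A 6, Plan H 63, Plan G 57, Plan E 66.
The winner is unchanged: still Plan E.

Plan E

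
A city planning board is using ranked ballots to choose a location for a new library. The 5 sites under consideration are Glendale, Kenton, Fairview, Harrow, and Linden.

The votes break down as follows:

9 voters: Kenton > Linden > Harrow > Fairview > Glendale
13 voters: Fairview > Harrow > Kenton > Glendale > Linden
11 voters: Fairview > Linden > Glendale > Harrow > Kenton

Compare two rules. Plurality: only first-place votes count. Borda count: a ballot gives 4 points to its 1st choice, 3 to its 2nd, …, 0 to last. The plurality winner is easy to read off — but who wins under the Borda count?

Fairview

Plurality first-place counts: Glendale 0, Kenton 9, Fairview 24, Harrow 0, Linden 0 → Fairview.
Borda totals: Glendale 35, Kenton 62, Fairview 105, Harrow 68, Linden 60 → Fairview.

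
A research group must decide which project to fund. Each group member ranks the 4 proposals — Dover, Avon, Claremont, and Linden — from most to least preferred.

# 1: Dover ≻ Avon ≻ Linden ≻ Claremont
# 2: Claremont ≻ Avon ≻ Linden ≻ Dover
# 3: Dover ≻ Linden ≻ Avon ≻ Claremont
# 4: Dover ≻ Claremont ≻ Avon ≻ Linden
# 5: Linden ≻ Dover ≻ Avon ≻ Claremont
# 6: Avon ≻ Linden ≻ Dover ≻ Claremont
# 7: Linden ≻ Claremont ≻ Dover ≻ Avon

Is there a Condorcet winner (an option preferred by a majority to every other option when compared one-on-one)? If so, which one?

None — there is no Condorcet winner

Head-to-head results (7 voters total):
Dover vs Avon: Dover wins 5–2.
Dover vs Claremont: Dover wins 5–2.
Dover vs Linden: Linden wins 4–3.
Avon vs Claremont: Avon wins 4–3.
Avon vs Linden: Avon wins 4–3.
Claremont vs Linden: Linden wins 5–2.
No candidate beats all others: Dover beats Avon beats Linden beats Dover, a majority cycle.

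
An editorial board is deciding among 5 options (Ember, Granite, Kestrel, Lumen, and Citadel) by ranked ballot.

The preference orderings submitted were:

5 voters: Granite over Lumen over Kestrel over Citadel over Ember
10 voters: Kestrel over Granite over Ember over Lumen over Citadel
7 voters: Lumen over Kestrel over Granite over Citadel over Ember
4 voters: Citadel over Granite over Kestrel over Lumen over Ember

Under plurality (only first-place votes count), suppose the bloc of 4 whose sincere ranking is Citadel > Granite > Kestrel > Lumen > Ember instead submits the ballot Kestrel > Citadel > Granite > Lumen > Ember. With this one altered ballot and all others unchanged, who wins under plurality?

First-place totals with the altered ballot: Ember 0, Granite 5, Kestrel 14, Lumen 7, Citadel 0.
The winner is unchanged: still Kestrel.

Kestrel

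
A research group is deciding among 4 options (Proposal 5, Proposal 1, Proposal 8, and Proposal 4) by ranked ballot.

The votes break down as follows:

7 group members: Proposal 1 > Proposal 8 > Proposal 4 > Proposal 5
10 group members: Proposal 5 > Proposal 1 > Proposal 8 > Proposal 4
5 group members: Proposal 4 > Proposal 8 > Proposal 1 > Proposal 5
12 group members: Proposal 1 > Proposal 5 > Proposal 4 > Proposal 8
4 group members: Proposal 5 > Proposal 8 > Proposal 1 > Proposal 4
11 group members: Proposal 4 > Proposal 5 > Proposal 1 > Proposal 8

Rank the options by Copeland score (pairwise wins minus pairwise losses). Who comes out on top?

Pairwise results:
  Proposal 5 vs Proposal 1: Proposal 5 wins 25–24.
  Proposal 5 vs Proposal 8: Proposal 5 wins 37–12.
  Proposal 5 vs Proposal 4: Proposal 5 wins 26–23.
  Proposal 1 vs Proposal 8: Proposal 1 wins 40–9.
  Proposal 1 vs Proposal 4: Proposal 1 wins 33–16.
  Proposal 8 vs Proposal 4: Proposal 4 wins 28–21.
Copeland scores (wins − losses):
  Proposal 5: 3 − 0 = 3
  Proposal 1: 2 − 1 = 1
  Proposal 8: 0 − 3 = -3
  Proposal 4: 1 − 2 = -1
Proposal 5 has the best Copeland score.

Proposal 5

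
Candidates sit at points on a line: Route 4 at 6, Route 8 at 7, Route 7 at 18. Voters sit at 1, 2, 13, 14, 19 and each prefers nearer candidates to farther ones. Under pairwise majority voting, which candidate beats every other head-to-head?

With single-peaked preferences on a line, the Condorcet winner is the candidate closest to the median voter.
The median voter (position 13) is closest to Route 7 at 18.
Check: Route 7 vs Route 4 — voters closer to Route 7: 3 of 5.

Route 7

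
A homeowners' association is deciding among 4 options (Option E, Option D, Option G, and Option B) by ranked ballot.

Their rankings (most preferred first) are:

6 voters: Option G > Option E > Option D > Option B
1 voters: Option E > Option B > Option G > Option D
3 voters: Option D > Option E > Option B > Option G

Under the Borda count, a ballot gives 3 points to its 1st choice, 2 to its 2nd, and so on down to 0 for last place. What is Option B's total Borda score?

Borda scores:
  Option E: 6·2 + 3 + 3·2 = 21
  Option D: 6·1 + 0 + 3·3 = 15
  Option G: 6·3 + 1 + 3·0 = 19
  Option B: 6·0 + 2 + 3·1 = 5

5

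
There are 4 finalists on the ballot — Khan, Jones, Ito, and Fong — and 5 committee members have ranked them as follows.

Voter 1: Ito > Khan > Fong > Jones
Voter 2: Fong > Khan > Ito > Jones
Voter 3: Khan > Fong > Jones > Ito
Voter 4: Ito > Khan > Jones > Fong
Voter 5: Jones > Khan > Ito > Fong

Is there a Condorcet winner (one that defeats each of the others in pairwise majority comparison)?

Yes

Head-to-head results (5 voters total):
Khan vs Jones: Khan wins 4–1.
Khan vs Ito: Khan wins 3–2.
Khan vs Fong: Khan wins 4–1.
Jones vs Ito: Ito wins 3–2.
Jones vs Fong: Fong wins 3–2.
Ito vs Fong: Ito wins 3–2.
Khan beats each rival — Jones (4–1), Ito (3–2), Fong (4–1) — so Khan is the Condorcet winner.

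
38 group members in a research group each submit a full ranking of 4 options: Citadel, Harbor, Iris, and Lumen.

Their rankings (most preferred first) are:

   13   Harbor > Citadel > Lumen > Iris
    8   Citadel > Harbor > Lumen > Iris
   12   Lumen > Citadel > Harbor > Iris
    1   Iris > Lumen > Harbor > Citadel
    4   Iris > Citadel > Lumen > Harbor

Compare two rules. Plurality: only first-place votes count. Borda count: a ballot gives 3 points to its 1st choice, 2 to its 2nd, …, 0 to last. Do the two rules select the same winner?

No

Plurality first-place counts: Citadel 8, Harbor 13, Iris 5, Lumen 12 → Harbor.
Borda totals: Citadel 82, Harbor 68, Iris 15, Lumen 63 → Citadel.
The two rules disagree: plurality picks Harbor, Borda picks Citadel.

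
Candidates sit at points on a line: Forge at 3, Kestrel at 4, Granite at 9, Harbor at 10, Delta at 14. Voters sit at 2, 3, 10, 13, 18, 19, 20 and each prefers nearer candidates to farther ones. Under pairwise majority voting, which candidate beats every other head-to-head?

Delta

With single-peaked preferences on a line, the Condorcet winner is the candidate closest to the median voter.
The median voter (position 13) is closest to Delta at 14.
Check: Delta vs Kestrel — voters closer to Delta: 5 of 7.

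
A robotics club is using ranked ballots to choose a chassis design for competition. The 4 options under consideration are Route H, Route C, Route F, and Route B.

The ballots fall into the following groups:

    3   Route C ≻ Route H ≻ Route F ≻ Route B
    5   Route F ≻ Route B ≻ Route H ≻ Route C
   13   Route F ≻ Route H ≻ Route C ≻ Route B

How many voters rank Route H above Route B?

16

Ballots ranking Route H above Route B: 3+13 = 16.
Ballots ranking Route B above Route H: 5.
So 16 of 21 voters prefer Route H to Route B.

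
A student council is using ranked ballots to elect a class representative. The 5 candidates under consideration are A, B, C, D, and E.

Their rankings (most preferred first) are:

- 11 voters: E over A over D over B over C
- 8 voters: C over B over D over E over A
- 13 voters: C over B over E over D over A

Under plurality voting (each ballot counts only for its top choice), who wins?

First-place vote totals:
  A: 0
  B: 0
  C: 21
  D: 0
  E: 11
C has the most first-place votes.

C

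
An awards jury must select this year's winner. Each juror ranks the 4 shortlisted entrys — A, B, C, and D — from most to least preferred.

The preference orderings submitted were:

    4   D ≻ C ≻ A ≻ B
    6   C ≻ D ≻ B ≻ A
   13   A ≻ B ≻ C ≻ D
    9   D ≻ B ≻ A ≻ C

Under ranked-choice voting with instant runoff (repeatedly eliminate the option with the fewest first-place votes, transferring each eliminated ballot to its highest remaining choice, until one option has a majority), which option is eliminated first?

B

Round 1: A 13, D 13, C 6, B 0. B has the fewest and is eliminated.
Round 2: A 13, D 13, C 6. C has the fewest and is eliminated.
Round 3: D 19, A 13. D has a majority.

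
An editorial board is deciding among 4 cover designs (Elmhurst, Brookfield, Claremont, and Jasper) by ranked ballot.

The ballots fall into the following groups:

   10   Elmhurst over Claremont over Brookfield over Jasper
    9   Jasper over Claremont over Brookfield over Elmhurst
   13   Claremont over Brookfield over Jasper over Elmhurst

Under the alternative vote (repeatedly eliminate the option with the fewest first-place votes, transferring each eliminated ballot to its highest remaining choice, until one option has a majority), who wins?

Round 1: Claremont 13, Elmhurst 10, Jasper 9, Brookfield 0. Brookfield has the fewest and is eliminated.
Round 2: Claremont 13, Elmhurst 10, Jasper 9. Jasper has the fewest and is eliminated.
Round 3: Claremont 22, Elmhurst 10. Claremont has a majority.

Claremont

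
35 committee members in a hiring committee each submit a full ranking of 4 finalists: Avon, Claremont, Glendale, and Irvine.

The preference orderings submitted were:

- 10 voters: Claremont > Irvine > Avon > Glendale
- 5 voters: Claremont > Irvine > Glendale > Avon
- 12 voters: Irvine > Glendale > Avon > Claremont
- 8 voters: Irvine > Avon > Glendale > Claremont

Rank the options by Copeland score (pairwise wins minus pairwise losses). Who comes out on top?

Irvine

Pairwise results:
  Avon vs Claremont: Avon wins 20–15.
  Avon vs Glendale: Avon wins 18–17.
  Avon vs Irvine: Irvine wins 35–0.
  Claremont vs Glendale: Glendale wins 20–15.
  Claremont vs Irvine: Irvine wins 20–15.
  Glendale vs Irvine: Irvine wins 35–0.
Copeland scores (wins − losses):
  Avon: 2 − 1 = 1
  Claremont: 0 − 3 = -3
  Glendale: 1 − 2 = -1
  Irvine: 3 − 0 = 3
Irvine has the best Copeland score.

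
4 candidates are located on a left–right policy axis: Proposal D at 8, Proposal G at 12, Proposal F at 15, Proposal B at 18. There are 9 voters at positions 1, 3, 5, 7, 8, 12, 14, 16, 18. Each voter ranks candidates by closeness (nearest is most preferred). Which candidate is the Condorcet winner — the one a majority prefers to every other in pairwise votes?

With single-peaked preferences on a line, the Condorcet winner is the candidate closest to the median voter.
The median voter (position 8) is closest to Proposal D at 8.
Check: Proposal D vs Proposal B — voters closer to Proposal D: 6 of 9.

Proposal D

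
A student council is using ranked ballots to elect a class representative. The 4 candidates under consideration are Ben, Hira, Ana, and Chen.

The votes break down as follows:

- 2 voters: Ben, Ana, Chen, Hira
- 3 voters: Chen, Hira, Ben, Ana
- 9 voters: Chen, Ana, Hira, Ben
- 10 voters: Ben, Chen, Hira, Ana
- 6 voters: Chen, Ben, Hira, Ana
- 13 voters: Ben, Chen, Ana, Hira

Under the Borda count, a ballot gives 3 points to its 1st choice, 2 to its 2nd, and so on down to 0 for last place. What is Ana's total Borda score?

35

Borda scores:
  Ben: 2·3 + 3·1 + 9·0 + 10·3 + 6·2 + 13·3 = 90
  Hira: 2·0 + 3·2 + 9·1 + 10·1 + 6·1 + 13·0 = 31
  Ana: 2·2 + 3·0 + 9·2 + 10·0 + 6·0 + 13·1 = 35
  Chen: 2·1 + 3·3 + 9·3 + 10·2 + 6·3 + 13·2 = 102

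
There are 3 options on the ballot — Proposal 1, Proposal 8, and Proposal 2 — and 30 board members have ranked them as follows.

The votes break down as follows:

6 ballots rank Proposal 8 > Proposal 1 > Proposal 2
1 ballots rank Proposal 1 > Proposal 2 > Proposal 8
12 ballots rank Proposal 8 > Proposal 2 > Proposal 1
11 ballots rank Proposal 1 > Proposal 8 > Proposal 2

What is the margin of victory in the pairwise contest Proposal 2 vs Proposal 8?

Ballots ranking Proposal 2 above Proposal 8: 1.
Ballots ranking Proposal 8 above Proposal 2: 6+12+11 = 29.
Proposal 8 wins 29–1, a margin of 28.

28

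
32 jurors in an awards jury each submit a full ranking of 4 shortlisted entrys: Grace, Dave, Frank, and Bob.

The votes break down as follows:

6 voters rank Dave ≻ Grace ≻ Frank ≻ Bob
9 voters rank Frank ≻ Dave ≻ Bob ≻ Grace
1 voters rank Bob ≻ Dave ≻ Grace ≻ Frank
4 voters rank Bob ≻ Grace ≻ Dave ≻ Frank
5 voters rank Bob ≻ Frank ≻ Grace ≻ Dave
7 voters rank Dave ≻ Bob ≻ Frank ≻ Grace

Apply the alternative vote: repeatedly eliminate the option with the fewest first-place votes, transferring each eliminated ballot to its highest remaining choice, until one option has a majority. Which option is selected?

Round 1: Dave 13, Bob 10, Frank 9, Grace 0. Grace has the fewest and is eliminated.
Round 2: Dave 13, Bob 10, Frank 9. Frank has the fewest and is eliminated.
Round 3: Dave 22, Bob 10. Dave has a majority.

Dave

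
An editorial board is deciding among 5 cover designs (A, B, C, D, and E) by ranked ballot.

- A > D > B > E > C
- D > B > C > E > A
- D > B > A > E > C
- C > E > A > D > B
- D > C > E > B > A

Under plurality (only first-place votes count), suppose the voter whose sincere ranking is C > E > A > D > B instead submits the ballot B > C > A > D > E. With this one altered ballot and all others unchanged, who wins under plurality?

D

First-place totals with the altered ballot: A 1, B 1, C 0, D 3, E 0.
The winner is unchanged: still D.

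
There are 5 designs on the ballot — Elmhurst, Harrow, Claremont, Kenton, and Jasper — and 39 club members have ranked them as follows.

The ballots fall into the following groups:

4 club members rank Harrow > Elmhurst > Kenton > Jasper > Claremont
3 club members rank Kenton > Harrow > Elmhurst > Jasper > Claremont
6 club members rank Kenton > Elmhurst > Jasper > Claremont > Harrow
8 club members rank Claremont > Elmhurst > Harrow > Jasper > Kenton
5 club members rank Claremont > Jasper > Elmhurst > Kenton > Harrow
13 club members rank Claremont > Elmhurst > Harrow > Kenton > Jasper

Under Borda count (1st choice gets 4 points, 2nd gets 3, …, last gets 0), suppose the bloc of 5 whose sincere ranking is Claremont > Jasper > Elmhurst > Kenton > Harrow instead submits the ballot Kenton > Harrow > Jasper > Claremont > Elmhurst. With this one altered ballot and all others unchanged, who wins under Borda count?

Borda totals with the altered ballot: Elmhurst 99, Harrow 82, Claremont 95, Kenton 77, Jasper 37.
The switch changes the winner from Claremont to Elmhurst.

Elmhurst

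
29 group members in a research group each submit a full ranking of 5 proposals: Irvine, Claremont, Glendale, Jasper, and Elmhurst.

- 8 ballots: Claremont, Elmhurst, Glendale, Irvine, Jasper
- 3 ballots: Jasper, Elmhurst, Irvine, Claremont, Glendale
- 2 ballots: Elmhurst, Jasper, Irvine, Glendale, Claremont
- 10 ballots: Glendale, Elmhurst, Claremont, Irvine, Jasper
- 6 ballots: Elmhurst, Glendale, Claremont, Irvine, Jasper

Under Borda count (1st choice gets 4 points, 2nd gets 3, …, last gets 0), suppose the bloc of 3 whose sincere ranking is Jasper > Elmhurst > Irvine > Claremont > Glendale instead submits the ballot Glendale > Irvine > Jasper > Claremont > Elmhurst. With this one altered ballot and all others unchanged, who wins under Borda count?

Borda totals with the altered ballot: Irvine 37, Claremont 67, Glendale 88, Jasper 12, Elmhurst 86.
The switch changes the winner from Elmhurst to Glendale.

Glendale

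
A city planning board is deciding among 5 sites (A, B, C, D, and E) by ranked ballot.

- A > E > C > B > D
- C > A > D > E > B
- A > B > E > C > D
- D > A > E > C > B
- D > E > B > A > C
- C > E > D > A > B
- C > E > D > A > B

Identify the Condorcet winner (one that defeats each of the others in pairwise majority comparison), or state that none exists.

Head-to-head results (7 voters total):
A vs B: A wins 6–1.
A vs C: A wins 4–3.
A vs D: D wins 4–3.
A vs E: A wins 4–3.
B vs C: C wins 5–2.
B vs D: D wins 5–2.
B vs E: E wins 6–1.
C vs D: C wins 5–2.
C vs E: E wins 4–3.
D vs E: E wins 4–3.
No candidate beats all others: A beats C beats D beats A, a majority cycle.

No Condorcet winner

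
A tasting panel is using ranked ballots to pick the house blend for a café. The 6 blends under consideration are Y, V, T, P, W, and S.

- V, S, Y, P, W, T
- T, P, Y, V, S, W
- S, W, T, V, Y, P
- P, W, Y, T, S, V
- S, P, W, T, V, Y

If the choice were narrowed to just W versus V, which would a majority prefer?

W

Ballots ranking W above V: 3.
Ballots ranking V above W: 2.
W wins the head-to-head, 3–2.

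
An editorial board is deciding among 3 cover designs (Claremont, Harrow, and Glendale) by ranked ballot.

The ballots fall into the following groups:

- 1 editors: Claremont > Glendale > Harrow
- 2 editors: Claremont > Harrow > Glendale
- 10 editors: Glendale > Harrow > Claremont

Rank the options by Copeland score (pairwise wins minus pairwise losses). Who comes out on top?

Glendale

Pairwise results:
  Claremont vs Harrow: Harrow wins 10–3.
  Claremont vs Glendale: Glendale wins 10–3.
  Harrow vs Glendale: Glendale wins 11–2.
Copeland scores (wins − losses):
  Claremont: 0 − 2 = -2
  Harrow: 1 − 1 = 0
  Glendale: 2 − 0 = 2
Glendale has the best Copeland score.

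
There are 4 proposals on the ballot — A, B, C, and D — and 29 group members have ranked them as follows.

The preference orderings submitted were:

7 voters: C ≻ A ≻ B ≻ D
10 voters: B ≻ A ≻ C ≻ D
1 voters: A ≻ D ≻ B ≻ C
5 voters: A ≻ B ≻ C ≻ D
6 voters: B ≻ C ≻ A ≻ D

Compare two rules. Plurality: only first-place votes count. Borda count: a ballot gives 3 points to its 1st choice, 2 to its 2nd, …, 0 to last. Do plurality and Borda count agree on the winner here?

Plurality first-place counts: A 6, B 16, C 7, D 0 → B.
Borda totals: A 58, B 66, C 48, D 2 → B.
The two rules agree on B.

Yes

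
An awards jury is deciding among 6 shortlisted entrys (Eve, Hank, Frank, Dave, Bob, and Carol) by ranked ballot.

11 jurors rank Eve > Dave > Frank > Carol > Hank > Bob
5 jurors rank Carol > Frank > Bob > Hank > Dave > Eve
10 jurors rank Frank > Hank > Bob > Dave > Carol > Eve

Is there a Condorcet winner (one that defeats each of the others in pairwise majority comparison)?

Head-to-head results (26 voters total):
Eve vs Hank: Hank wins 15–11.
Eve vs Frank: Frank wins 15–11.
Eve vs Dave: Dave wins 15–11.
Eve vs Bob: Bob wins 15–11.
Eve vs Carol: Carol wins 15–11.
Hank vs Frank: Frank wins 26–0.
Hank vs Dave: Hank wins 15–11.
Hank vs Bob: Hank wins 21–5.
Hank vs Carol: Carol wins 16–10.
Frank vs Dave: Frank wins 15–11.
Frank vs Bob: Frank wins 26–0.
Frank vs Carol: Frank wins 21–5.
Dave vs Bob: Bob wins 15–11.
Dave vs Carol: Dave wins 21–5.
Bob vs Carol: Carol wins 16–10.
Frank beats each rival — Eve (15–11), Hank (26–0), Dave (15–11), Bob (26–0), Carol (21–5) — so Frank is the Condorcet winner.

Yes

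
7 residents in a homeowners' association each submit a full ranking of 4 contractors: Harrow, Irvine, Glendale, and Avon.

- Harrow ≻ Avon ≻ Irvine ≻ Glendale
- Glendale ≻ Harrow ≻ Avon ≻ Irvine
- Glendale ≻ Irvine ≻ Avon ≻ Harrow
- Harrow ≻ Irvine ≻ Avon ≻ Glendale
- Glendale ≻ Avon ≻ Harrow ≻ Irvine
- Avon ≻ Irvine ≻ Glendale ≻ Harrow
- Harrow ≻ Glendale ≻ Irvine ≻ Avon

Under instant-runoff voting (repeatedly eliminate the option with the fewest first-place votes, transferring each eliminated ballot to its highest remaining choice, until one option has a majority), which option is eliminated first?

Round 1: Harrow 3, Glendale 3, Avon 1, Irvine 0. Irvine has the fewest and is eliminated.
Round 2: Harrow 3, Glendale 3, Avon 1. Avon has the fewest and is eliminated.
Round 3: Glendale 4, Harrow 3. Glendale has a majority.

Irvine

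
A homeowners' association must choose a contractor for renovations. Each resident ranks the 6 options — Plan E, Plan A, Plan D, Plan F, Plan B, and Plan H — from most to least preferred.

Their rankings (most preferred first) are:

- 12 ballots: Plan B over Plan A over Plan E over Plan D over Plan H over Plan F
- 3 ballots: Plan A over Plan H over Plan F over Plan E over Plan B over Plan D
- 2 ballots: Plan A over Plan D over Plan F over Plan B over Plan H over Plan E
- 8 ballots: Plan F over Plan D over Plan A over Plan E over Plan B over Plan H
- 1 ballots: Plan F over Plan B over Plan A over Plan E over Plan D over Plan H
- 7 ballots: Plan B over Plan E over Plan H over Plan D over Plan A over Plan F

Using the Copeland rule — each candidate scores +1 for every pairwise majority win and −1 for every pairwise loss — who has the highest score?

Pairwise results:
  Plan E vs Plan A: Plan A wins 26–7.
  Plan E vs Plan D: Plan E wins 23–10.
  Plan E vs Plan F: Plan E wins 19–14.
  Plan E vs Plan B: Plan B wins 22–11.
  Plan E vs Plan H: Plan E wins 28–5.
  Plan A vs Plan D: Plan A wins 18–15.
  Plan A vs Plan F: Plan A wins 24–9.
  Plan A vs Plan B: Plan B wins 20–13.
  Plan A vs Plan H: Plan A wins 26–7.
  Plan D vs Plan F: Plan D wins 21–12.
  Plan D vs Plan B: Plan B wins 23–10.
  Plan D vs Plan H: Plan D wins 23–10.
  Plan F vs Plan B: Plan B wins 19–14.
  Plan F vs Plan H: Plan H wins 22–11.
  Plan B vs Plan H: Plan B wins 30–3.
Copeland scores (wins − losses):
  Plan E: 3 − 2 = 1
  Plan A: 4 − 1 = 3
  Plan D: 2 − 3 = -1
  Plan F: 0 − 5 = -5
  Plan B: 5 − 0 = 5
  Plan H: 1 − 4 = -3
Plan B has the best Copeland score.

Plan B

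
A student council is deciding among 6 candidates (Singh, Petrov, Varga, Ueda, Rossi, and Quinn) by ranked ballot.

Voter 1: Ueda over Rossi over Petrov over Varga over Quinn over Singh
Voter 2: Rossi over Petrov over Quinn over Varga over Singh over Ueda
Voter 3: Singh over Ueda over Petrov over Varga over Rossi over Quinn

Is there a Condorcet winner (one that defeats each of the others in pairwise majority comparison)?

No

Head-to-head results (3 voters total):
Singh vs Petrov: Petrov wins 2–1.
Singh vs Varga: Varga wins 2–1.
Singh vs Ueda: Singh wins 2–1.
Singh vs Rossi: Rossi wins 2–1.
Singh vs Quinn: Quinn wins 2–1.
Petrov vs Varga: Petrov wins 3–0.
Petrov vs Ueda: Ueda wins 2–1.
Petrov vs Rossi: Rossi wins 2–1.
Petrov vs Quinn: Petrov wins 3–0.
Varga vs Ueda: Ueda wins 2–1.
Varga vs Rossi: Rossi wins 2–1.
Varga vs Quinn: Varga wins 2–1.
Ueda vs Rossi: Ueda wins 2–1.
Ueda vs Quinn: Ueda wins 2–1.
Rossi vs Quinn: Rossi wins 3–0.
No candidate beats all others: Singh beats Ueda beats Petrov beats Singh, a majority cycle.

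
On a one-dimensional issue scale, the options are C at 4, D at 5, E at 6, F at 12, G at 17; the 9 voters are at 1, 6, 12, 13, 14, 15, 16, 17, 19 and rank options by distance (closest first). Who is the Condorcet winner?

With single-peaked preferences on a line, the Condorcet winner is the candidate closest to the median voter.
The median voter (position 14) is closest to F at 12.
Check: F vs D — voters closer to F: 7 of 9.

F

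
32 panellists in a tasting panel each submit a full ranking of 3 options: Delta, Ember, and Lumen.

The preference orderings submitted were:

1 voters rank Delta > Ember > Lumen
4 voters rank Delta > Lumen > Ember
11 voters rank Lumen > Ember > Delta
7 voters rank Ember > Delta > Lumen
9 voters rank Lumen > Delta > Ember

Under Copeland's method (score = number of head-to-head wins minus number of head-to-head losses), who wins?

Lumen

Pairwise results:
  Delta vs Ember: Ember wins 18–14.
  Delta vs Lumen: Lumen wins 20–12.
  Ember vs Lumen: Lumen wins 24–8.
Copeland scores (wins − losses):
  Delta: 0 − 2 = -2
  Ember: 1 − 1 = 0
  Lumen: 2 − 0 = 2
Lumen has the best Copeland score.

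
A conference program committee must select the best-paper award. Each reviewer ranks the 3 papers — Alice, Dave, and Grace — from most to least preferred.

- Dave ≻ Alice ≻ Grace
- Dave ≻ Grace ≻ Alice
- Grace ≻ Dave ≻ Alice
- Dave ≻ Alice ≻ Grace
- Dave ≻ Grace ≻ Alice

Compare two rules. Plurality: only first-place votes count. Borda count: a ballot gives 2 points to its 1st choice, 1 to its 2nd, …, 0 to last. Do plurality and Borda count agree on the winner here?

Yes

Plurality first-place counts: Alice 0, Dave 4, Grace 1 → Dave.
Borda totals: Alice 2, Dave 9, Grace 4 → Dave.
The two rules agree on Dave.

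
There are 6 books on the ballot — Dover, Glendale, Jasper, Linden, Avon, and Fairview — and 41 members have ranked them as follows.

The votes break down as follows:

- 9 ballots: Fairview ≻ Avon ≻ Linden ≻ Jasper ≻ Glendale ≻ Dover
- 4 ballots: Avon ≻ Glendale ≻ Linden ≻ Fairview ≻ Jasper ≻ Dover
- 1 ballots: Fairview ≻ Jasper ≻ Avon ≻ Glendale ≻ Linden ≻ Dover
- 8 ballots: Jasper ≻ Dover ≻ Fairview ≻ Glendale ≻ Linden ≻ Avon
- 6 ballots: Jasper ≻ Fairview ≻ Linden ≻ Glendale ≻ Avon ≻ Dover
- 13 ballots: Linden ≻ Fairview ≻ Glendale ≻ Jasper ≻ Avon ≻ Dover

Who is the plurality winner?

First-place vote totals:
  Dover: 0
  Glendale: 0
  Jasper: 14
  Linden: 13
  Avon: 4
  Fairview: 10
Jasper has the most first-place votes.

Jasper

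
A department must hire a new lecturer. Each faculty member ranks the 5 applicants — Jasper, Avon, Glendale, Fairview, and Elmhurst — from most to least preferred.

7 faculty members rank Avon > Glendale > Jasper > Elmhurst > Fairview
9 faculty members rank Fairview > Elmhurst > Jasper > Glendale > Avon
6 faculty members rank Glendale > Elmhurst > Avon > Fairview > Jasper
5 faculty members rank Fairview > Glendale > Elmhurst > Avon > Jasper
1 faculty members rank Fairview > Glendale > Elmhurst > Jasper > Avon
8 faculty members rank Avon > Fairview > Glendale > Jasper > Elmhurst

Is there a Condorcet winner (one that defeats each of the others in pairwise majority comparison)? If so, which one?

Head-to-head results (36 voters total):
Jasper vs Avon: Avon wins 26–10.
Jasper vs Glendale: Glendale wins 27–9.
Jasper vs Fairview: Fairview wins 29–7.
Jasper vs Elmhurst: Elmhurst wins 21–15.
Avon vs Glendale: Glendale wins 21–15.
Avon vs Fairview: Avon wins 21–15.
Avon vs Elmhurst: Elmhurst wins 21–15.
Glendale vs Fairview: Fairview wins 23–13.
Glendale vs Elmhurst: Glendale wins 27–9.
Fairview vs Elmhurst: Fairview wins 23–13.
No candidate beats all others: Avon beats Fairview beats Glendale beats Avon, a majority cycle.

There is no Condorcet winner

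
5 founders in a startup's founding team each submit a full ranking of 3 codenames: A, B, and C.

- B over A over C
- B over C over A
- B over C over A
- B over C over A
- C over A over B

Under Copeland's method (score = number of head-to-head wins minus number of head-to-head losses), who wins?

B

Pairwise results:
  A vs B: B wins 4–1.
  A vs C: C wins 4–1.
  B vs C: B wins 4–1.
Copeland scores (wins − losses):
  A: 0 − 2 = -2
  B: 2 − 0 = 2
  C: 1 − 1 = 0
B has the best Copeland score.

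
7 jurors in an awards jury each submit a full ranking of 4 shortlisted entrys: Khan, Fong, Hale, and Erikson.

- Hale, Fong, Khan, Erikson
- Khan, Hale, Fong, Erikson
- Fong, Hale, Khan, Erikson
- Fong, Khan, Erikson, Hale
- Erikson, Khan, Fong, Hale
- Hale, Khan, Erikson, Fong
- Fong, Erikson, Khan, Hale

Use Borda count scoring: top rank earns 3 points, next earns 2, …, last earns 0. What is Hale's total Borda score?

Borda scores:
  Khan: 1 + 3 + 1 + 2 + 2 + 2 + 1 = 12
  Fong: 2 + 1 + 3 + 3 + 1 + 0 + 3 = 13
  Hale: 3 + 2 + 2 + 0 + 0 + 3 + 0 = 10
  Erikson: 0 + 0 + 0 + 1 + 3 + 1 + 2 = 7

10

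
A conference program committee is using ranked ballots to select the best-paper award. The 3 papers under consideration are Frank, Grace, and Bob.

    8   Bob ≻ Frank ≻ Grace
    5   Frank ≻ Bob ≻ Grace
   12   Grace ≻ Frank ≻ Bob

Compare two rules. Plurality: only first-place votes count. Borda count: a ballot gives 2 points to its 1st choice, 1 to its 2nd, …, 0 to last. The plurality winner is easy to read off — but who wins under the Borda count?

Plurality first-place counts: Frank 5, Grace 12, Bob 8 → Grace.
Borda totals: Frank 30, Grace 24, Bob 21 → Frank.

Frank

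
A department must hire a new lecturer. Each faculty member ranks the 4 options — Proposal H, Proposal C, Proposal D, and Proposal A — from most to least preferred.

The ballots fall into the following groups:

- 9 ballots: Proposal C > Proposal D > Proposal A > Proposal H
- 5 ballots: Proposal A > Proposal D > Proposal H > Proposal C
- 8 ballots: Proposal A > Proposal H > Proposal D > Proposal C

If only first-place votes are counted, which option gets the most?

Proposal A

First-place vote totals:
  Proposal H: 0
  Proposal C: 9
  Proposal D: 0
  Proposal A: 13
Proposal A has the most first-place votes.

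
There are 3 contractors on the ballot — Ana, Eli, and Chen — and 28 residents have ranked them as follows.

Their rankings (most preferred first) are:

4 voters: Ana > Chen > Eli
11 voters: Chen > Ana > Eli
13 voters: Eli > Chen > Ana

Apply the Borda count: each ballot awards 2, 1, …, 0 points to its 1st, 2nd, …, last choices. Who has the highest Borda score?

Chen

Borda scores:
  Ana: 4·2 + 11·1 + 13·0 = 19
  Eli: 4·0 + 11·0 + 13·2 = 26
  Chen: 4·1 + 11·2 + 13·1 = 39
Chen has the highest total.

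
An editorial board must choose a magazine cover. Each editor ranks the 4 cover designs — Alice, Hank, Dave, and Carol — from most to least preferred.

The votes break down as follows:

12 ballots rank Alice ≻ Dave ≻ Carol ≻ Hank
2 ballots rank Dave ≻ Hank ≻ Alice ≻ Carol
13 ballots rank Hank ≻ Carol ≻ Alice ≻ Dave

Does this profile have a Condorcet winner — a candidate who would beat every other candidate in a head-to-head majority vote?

Head-to-head results (27 voters total):
Alice vs Hank: Hank wins 15–12.
Alice vs Dave: Alice wins 25–2.
Alice vs Carol: Alice wins 14–13.
Hank vs Dave: Dave wins 14–13.
Hank vs Carol: Hank wins 15–12.
Dave vs Carol: Dave wins 14–13.
No candidate beats all others: Alice beats Dave beats Hank beats Alice, a majority cycle.

No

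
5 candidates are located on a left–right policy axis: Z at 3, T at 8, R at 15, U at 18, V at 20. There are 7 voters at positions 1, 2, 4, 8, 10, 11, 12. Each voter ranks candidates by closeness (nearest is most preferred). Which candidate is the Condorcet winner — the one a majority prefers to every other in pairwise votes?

T

With single-peaked preferences on a line, the Condorcet winner is the candidate closest to the median voter.
The median voter (position 8) is closest to T at 8.
Check: T vs V — voters closer to T: 7 of 7.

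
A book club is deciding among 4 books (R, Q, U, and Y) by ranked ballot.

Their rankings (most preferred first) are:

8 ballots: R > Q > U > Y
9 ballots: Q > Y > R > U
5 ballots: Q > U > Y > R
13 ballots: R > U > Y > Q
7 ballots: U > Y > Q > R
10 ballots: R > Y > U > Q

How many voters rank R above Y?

Ballots ranking R above Y: 8+13+10 = 31.
Ballots ranking Y above R: 9+5+7 = 21.
So 31 of 52 voters prefer R to Y.

31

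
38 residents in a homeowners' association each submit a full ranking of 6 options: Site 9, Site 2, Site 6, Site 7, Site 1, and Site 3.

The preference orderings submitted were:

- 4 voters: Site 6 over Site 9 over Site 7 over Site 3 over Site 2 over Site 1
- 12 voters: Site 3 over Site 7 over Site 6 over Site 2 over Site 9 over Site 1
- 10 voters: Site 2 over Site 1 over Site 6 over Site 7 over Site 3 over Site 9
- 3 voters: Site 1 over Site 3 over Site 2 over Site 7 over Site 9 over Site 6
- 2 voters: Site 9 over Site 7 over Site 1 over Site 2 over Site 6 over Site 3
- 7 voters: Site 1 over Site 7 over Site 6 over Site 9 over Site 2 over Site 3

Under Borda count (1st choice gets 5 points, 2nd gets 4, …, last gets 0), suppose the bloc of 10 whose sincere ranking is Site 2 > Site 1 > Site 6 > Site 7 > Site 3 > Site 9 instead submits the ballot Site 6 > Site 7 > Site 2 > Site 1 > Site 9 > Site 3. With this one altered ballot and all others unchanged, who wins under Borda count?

Site 7

Borda totals with the altered ballot: Site 9 65, Site 2 78, Site 6 129, Site 7 142, Site 1 76, Site 3 80.
The winner is unchanged: still Site 7.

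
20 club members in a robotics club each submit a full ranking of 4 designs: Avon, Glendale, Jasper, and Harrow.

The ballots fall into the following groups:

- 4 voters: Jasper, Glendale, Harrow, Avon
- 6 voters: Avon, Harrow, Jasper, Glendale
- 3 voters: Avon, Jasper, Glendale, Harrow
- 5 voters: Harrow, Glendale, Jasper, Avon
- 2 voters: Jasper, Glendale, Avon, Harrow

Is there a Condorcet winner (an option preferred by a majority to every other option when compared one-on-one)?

Head-to-head results (20 voters total):
Avon vs Glendale: Glendale wins 11–9.
Avon vs Jasper: Jasper wins 11–9.
Avon vs Harrow: Avon wins 11–9.
Glendale vs Jasper: Jasper wins 15–5.
Glendale vs Harrow: Harrow wins 11–9.
Jasper vs Harrow: Harrow wins 11–9.
No candidate beats all others: Avon beats Harrow beats Glendale beats Avon, a majority cycle.

No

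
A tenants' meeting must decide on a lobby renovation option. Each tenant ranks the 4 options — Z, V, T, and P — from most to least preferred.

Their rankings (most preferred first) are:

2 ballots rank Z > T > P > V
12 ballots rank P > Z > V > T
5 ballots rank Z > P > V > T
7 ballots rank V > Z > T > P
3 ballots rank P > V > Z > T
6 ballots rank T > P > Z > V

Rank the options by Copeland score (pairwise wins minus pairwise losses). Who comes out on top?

P

Pairwise results:
  Z vs V: Z wins 25–10.
  Z vs T: Z wins 29–6.
  Z vs P: P wins 21–14.
  V vs T: V wins 27–8.
  V vs P: P wins 28–7.
  T vs P: P wins 20–15.
Copeland scores (wins − losses):
  Z: 2 − 1 = 1
  V: 1 − 2 = -1
  T: 0 − 3 = -3
  P: 3 − 0 = 3
P has the best Copeland score.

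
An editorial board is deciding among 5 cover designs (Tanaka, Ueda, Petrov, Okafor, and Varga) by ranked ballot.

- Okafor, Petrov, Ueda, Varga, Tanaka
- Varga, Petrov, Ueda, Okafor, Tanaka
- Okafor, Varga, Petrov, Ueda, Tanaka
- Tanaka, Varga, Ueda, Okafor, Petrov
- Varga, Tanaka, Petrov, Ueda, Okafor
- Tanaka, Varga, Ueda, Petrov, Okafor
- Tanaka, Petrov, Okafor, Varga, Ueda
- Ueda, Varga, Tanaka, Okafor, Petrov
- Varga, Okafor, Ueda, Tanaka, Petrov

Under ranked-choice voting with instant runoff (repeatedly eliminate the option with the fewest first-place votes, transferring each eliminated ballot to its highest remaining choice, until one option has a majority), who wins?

Round 1: Tanaka 3, Varga 3, Okafor 2, Ueda 1, Petrov 0. Petrov has the fewest and is eliminated.
Round 2: Tanaka 3, Varga 3, Okafor 2, Ueda 1. Ueda has the fewest and is eliminated.
Round 3: Varga 4, Tanaka 3, Okafor 2. Okafor has the fewest and is eliminated.
Round 4: Varga 6, Tanaka 3. Varga has a majority.

Varga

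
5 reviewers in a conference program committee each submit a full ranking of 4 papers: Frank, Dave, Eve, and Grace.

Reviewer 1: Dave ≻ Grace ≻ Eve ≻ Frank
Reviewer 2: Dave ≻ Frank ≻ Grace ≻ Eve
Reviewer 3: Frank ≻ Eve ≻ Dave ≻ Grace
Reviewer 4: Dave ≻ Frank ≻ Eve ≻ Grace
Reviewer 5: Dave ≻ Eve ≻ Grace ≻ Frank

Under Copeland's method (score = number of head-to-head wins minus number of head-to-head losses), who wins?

Dave

Pairwise results:
  Frank vs Dave: Dave wins 4–1.
  Frank vs Eve: Frank wins 3–2.
  Frank vs Grace: Frank wins 3–2.
  Dave vs Eve: Dave wins 4–1.
  Dave vs Grace: Dave wins 5–0.
  Eve vs Grace: Eve wins 3–2.
Copeland scores (wins − losses):
  Frank: 2 − 1 = 1
  Dave: 3 − 0 = 3
  Eve: 1 − 2 = -1
  Grace: 0 − 3 = -3
Dave has the best Copeland score.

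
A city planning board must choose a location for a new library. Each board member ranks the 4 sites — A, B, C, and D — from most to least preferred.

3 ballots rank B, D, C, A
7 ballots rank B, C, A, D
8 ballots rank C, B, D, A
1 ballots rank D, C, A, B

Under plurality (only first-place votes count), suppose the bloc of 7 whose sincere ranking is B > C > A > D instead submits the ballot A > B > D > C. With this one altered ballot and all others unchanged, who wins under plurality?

First-place totals with the altered ballot: A 7, B 3, C 8, D 1.
The switch changes the winner from B to C.

C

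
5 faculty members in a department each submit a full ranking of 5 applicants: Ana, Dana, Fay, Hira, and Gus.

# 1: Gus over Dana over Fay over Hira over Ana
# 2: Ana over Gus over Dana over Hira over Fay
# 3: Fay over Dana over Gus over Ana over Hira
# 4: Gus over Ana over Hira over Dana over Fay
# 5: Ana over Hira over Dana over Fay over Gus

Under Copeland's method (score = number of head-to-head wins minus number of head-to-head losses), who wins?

Gus

Pairwise results:
  Ana vs Dana: Ana wins 3–2.
  Ana vs Fay: Ana wins 3–2.
  Ana vs Hira: Ana wins 4–1.
  Ana vs Gus: Gus wins 3–2.
  Dana vs Fay: Dana wins 4–1.
  Dana vs Hira: Dana wins 3–2.
  Dana vs Gus: Gus wins 3–2.
  Fay vs Hira: Hira wins 3–2.
  Fay vs Gus: Gus wins 3–2.
  Hira vs Gus: Gus wins 4–1.
Copeland scores (wins − losses):
  Ana: 3 − 1 = 2
  Dana: 2 − 2 = 0
  Fay: 0 − 4 = -4
  Hira: 1 − 3 = -2
  Gus: 4 − 0 = 4
Gus has the best Copeland score.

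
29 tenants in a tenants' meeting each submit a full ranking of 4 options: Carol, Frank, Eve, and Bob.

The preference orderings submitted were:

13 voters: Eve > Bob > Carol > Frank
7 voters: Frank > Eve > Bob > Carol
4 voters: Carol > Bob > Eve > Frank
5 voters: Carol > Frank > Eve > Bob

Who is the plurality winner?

First-place vote totals:
  Carol: 9
  Frank: 7
  Eve: 13
  Bob: 0
Eve has the most first-place votes.

Eve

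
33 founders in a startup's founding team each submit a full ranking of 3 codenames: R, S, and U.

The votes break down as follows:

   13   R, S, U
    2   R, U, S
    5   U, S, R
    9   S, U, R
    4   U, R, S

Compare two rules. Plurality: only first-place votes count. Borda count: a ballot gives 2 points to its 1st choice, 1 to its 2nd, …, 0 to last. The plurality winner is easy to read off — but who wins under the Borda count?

S

Plurality first-place counts: R 15, S 9, U 9 → R.
Borda totals: R 34, S 36, U 29 → S.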